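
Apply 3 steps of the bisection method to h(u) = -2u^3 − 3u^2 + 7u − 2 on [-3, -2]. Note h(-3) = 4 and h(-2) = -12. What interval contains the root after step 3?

m = -2.5, h(m) = -7 (−); new bracket [-3, -2.5]
m = -2.75, h(m) = -2.34375 (−); new bracket [-3, -2.75]
m = -2.875, h(m) = 0.605469 (+); new bracket [-2.875, -2.75]

[-2.875, -2.75]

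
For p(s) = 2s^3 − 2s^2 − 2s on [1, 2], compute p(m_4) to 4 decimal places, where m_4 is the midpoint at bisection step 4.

-0.3784

m = 1.5, p(m) = -0.75 (−); new bracket [1.5, 2]
m = 1.75, p(m) = 1.09375 (+); new bracket [1.5, 1.75]
m = 1.625, p(m) = 0.050781 (+); new bracket [1.5, 1.625]
m = 1.5625, p(m) = -0.3784 (−); new bracket [1.5625, 1.625]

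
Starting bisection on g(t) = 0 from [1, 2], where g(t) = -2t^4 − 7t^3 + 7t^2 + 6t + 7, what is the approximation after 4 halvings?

midpoint 1.5: g = -2 < 0 → [1, 1.5]
midpoint 1.25: g = 6.882812 > 0 → [1.25, 1.5]
midpoint 1.375: g = 3.138184 > 0 → [1.375, 1.5]
midpoint 1.4375: g = 0.7566 > 0 → [1.4375, 1.5]

1.4375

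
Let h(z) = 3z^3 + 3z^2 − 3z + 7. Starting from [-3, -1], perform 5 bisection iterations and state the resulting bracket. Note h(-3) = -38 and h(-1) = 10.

midpoint -2: h = 1 > 0 → [-3, -2]
midpoint -2.5: h = -13.625 < 0 → [-2.5, -2]
midpoint -2.25: h = -5.234375 < 0 → [-2.25, -2]
midpoint -2.125: h = -1.8652 < 0 → [-2.125, -2]
midpoint -2.0625: h = -0.3718 < 0 → [-2.0625, -2]

[-2.0625, -2]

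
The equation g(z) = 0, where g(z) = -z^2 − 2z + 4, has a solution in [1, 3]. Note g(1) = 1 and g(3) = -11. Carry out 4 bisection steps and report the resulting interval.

z = 2 gives g = -4, negative; keep [1, 2]
z = 1.5 gives g = -1.25, negative; keep [1, 1.5]
z = 1.25 gives g = -0.0625, negative; keep [1, 1.25]
z = 1.125 gives g = 0.4844, positive; keep [1.125, 1.25]

[1.125, 1.25]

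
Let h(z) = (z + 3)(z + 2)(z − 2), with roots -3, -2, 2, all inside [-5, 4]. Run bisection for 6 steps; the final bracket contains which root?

2

h(-0.5) = -9.375 < 0, so the root lies in [-0.5, 4]
h(1.75) = -4.453125 < 0, so the root lies in [1.75, 4]
h(2.875) = 25.060547 > 0, so the root lies in [1.75, 2.875]
h(2.3125) = 7.1594 > 0, so the root lies in [1.75, 2.3125]
h(2.03125) = 0.6338 > 0, so the root lies in [1.75, 2.03125]
h(1.890625) = -2.0811 < 0, so the root lies in [1.890625, 2.03125]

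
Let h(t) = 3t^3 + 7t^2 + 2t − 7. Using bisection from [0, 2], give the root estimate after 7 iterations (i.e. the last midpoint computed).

t = 1 gives h = 5, positive; keep [0, 1]
t = 0.5 gives h = -3.875, negative; keep [0.5, 1]
t = 0.75 gives h = -0.296875, negative; keep [0.75, 1]
t = 0.875 gives h = 2.1191, positive; keep [0.75, 0.875]
t = 0.8125 gives h = 0.8552, positive; keep [0.75, 0.8125]
t = 0.78125 gives h = 0.2655, positive; keep [0.75, 0.78125]
t = 0.765625 gives h = -0.0191, negative; keep [0.765625, 0.78125]

0.765625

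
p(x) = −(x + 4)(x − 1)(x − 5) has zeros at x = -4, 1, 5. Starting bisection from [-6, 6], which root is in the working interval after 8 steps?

p(0) = -20 < 0, so the root lies in [-6, 0]
p(-3) = -32 < 0, so the root lies in [-6, -3]
p(-4.5) = 26.125 > 0, so the root lies in [-4.5, -3]
p(-3.75) = -10.3906 < 0, so the root lies in [-4.5, -3.75]
p(-4.125) = 5.8457 > 0, so the root lies in [-4.125, -3.75]
p(-3.9375) = -2.7581 < 0, so the root lies in [-4.125, -3.9375]
p(-4.03125) = 1.42 > 0, so the root lies in [-4.03125, -3.9375]
p(-3.984375) = -0.6997 < 0, so the root lies in [-4.03125, -3.984375]

-4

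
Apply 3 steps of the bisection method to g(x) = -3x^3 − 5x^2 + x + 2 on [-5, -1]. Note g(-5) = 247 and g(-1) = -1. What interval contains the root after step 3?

[-2, -1.5]

m = -3, g(m) = 35 (+); new bracket [-3, -1]
m = -2, g(m) = 4 (+); new bracket [-2, -1]
m = -1.5, g(m) = -0.625 (−); new bracket [-2, -1.5]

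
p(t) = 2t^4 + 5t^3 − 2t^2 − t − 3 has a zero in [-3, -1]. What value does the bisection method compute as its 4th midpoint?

-2.875

p(-2) = -17 < 0, so the root lies in [-3, -2]
p(-2.5) = -13 < 0, so the root lies in [-3, -2.5]
p(-2.75) = -4.976562 < 0, so the root lies in [-3, -2.75]
p(-2.875) = 1.1665 > 0, so the root lies in [-2.875, -2.75]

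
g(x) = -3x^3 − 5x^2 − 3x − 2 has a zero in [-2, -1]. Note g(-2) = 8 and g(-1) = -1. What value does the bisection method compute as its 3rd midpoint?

m = -1.5, g(m) = 1.375 (+); new bracket [-1.5, -1]
m = -1.25, g(m) = -0.203125 (−); new bracket [-1.5, -1.25]
m = -1.375, g(m) = 0.470703 (+); new bracket [-1.375, -1.25]

-1.375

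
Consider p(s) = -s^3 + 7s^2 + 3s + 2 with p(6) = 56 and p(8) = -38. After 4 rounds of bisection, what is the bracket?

[7.375, 7.5]

s = 7 gives p = 23, positive; keep [7, 8]
s = 7.5 gives p = -3.625, negative; keep [7, 7.5]
s = 7.25 gives p = 10.609375, positive; keep [7.25, 7.5]
s = 7.375 gives p = 3.7285, positive; keep [7.375, 7.5]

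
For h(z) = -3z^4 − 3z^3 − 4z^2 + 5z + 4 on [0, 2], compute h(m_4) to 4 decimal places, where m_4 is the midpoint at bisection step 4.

h(1) = -1 < 0, so the root lies in [0, 1]
h(0.5) = 4.9375 > 0, so the root lies in [0.5, 1]
h(0.75) = 3.285156 > 0, so the root lies in [0.75, 1]
h(0.875) = 1.5442 > 0, so the root lies in [0.875, 1]

1.5442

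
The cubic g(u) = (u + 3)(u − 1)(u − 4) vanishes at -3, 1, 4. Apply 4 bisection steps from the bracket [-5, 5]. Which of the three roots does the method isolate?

-3

m = 0, g(m) = 12 (+); new bracket [-5, 0]
m = -2.5, g(m) = 11.375 (+); new bracket [-5, -2.5]
m = -3.75, g(m) = -27.609375 (−); new bracket [-3.75, -2.5]
m = -3.125, g(m) = -3.6738 (−); new bracket [-3.125, -2.5]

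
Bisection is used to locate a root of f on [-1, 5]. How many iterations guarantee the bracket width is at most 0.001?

13

Width after n steps is 6/2^n. Need 2^n ≥ 6/0.001 = 6000.
2^12 = 4096 < 6000 ≤ 2^13 = 8192, so n = 13.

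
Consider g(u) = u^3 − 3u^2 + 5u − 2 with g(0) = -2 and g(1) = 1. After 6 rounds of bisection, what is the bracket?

[0.53125, 0.546875]

u = 0.5 gives g = -0.125, negative; keep [0.5, 1]
u = 0.75 gives g = 0.484375, positive; keep [0.5, 0.75]
u = 0.625 gives g = 0.197266, positive; keep [0.5, 0.625]
u = 0.5625 gives g = 0.0413, positive; keep [0.5, 0.5625]
u = 0.53125 gives g = -0.0405, negative; keep [0.53125, 0.5625]
u = 0.546875 gives g = 0.0007, positive; keep [0.53125, 0.546875]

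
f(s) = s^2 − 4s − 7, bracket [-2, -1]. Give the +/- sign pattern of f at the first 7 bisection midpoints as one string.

m = -1.5, f(m) = 1.25 (+); new bracket [-1.5, -1]
m = -1.25, f(m) = -0.4375 (−); new bracket [-1.5, -1.25]
m = -1.375, f(m) = 0.390625 (+); new bracket [-1.375, -1.25]
m = -1.3125, f(m) = -0.0273 (−); new bracket [-1.375, -1.3125]
m = -1.34375, f(m) = 0.1807 (+); new bracket [-1.34375, -1.3125]
m = -1.328125, f(m) = 0.0764 (+); new bracket [-1.328125, -1.3125]
m = -1.3203125, f(m) = 0.0245 (+); new bracket [-1.3203125, -1.3125]

+-+-+++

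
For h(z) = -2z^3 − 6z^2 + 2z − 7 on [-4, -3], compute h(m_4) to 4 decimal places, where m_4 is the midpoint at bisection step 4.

z = -3.5 gives h = -1.75, negative; keep [-4, -3.5]
z = -3.75 gives h = 6.59375, positive; keep [-3.75, -3.5]
z = -3.625 gives h = 2.175781, positive; keep [-3.625, -3.5]
z = -3.5625 gives h = 0.1528, positive; keep [-3.5625, -3.5]

0.1528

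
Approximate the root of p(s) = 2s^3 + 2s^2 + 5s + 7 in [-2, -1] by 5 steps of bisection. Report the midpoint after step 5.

-1.21875

m = -1.5, p(m) = -2.75 (−); new bracket [-1.5, -1]
m = -1.25, p(m) = -0.03125 (−); new bracket [-1.25, -1]
m = -1.125, p(m) = 1.058594 (+); new bracket [-1.25, -1.125]
m = -1.1875, p(m) = 0.5337 (+); new bracket [-1.25, -1.1875]
m = -1.21875, p(m) = 0.2564 (+); new bracket [-1.25, -1.21875]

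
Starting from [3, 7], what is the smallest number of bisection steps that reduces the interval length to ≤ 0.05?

7

Width after n steps is 4/2^n. Need 2^n ≥ 4/0.05 = 80.
2^6 = 64 < 80 ≤ 2^7 = 128, so n = 7.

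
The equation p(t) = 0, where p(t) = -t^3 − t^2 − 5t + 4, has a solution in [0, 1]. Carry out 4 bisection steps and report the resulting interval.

[0.625, 0.6875]

midpoint 0.5: p = 1.125 > 0 → [0.5, 1]
midpoint 0.75: p = -0.734375 < 0 → [0.5, 0.75]
midpoint 0.625: p = 0.240234 > 0 → [0.625, 0.75]
midpoint 0.6875: p = -0.2351 < 0 → [0.625, 0.6875]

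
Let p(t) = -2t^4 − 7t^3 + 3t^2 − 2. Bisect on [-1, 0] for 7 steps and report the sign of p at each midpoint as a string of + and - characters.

-++-+++

p(-0.5) = -0.5 < 0, so the root lies in [-1, -0.5]
p(-0.75) = 2.007812 > 0, so the root lies in [-0.75, -0.5]
p(-0.625) = 0.575684 > 0, so the root lies in [-0.625, -0.5]
p(-0.5625) = -0.0052 < 0, so the root lies in [-0.625, -0.5625]
p(-0.59375) = 0.2743 > 0, so the root lies in [-0.59375, -0.5625]
p(-0.578125) = 0.1318 > 0, so the root lies in [-0.578125, -0.5625]
p(-0.5703125) = 0.0627 > 0, so the root lies in [-0.5703125, -0.5625]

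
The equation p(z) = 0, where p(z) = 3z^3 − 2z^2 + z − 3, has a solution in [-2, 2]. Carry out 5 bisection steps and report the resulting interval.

[1.125, 1.25]

z = 0 gives p = -3, negative; keep [0, 2]
z = 1 gives p = -1, negative; keep [1, 2]
z = 1.5 gives p = 4.125, positive; keep [1, 1.5]
z = 1.25 gives p = 0.9844, positive; keep [1, 1.25]
z = 1.125 gives p = -0.1348, negative; keep [1.125, 1.25]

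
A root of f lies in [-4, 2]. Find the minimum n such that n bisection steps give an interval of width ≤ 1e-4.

16

Width after n steps is 6/2^n. Need 2^n ≥ 6/1e-4 = 60000.
2^15 = 32768 < 60000 ≤ 2^16 = 65536, so n = 16.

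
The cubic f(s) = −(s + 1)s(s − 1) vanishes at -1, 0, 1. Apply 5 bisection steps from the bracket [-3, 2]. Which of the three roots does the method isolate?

-1

f(-0.5) = -0.375 < 0, so the root lies in [-3, -0.5]
f(-1.75) = 3.609375 > 0, so the root lies in [-1.75, -0.5]
f(-1.125) = 0.298828 > 0, so the root lies in [-1.125, -0.5]
f(-0.8125) = -0.2761 < 0, so the root lies in [-1.125, -0.8125]
f(-0.96875) = -0.0596 < 0, so the root lies in [-1.125, -0.96875]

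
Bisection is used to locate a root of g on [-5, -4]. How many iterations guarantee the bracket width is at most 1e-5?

Width after n steps is 1/2^n. Need 2^n ≥ 1/1e-5 = 100000.
2^16 = 65536 < 100000 ≤ 2^17 = 131072, so n = 17.

17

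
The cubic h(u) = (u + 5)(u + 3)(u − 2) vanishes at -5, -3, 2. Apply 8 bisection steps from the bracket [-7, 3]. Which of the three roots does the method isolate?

2

m = -2, h(m) = -12 (−); new bracket [-2, 3]
m = 0.5, h(m) = -28.875 (−); new bracket [0.5, 3]
m = 1.75, h(m) = -8.015625 (−); new bracket [1.75, 3]
m = 2.375, h(m) = 14.8652 (+); new bracket [1.75, 2.375]
m = 2.0625, h(m) = 2.2346 (+); new bracket [1.75, 2.0625]
m = 1.90625, h(m) = -3.1766 (−); new bracket [1.90625, 2.0625]
m = 1.984375, h(m) = -0.5439 (−); new bracket [1.984375, 2.0625]
m = 2.0234375, h(m) = 0.8269 (+); new bracket [1.984375, 2.0234375]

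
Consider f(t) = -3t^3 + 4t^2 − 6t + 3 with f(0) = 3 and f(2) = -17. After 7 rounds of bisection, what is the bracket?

t = 1 gives f = -2, negative; keep [0, 1]
t = 0.5 gives f = 0.625, positive; keep [0.5, 1]
t = 0.75 gives f = -0.515625, negative; keep [0.5, 0.75]
t = 0.625 gives f = 0.0801, positive; keep [0.625, 0.75]
t = 0.6875 gives f = -0.2092, negative; keep [0.625, 0.6875]
t = 0.65625 gives f = -0.0627, negative; keep [0.625, 0.65625]
t = 0.640625 gives f = 0.0091, positive; keep [0.640625, 0.65625]

[0.640625, 0.65625]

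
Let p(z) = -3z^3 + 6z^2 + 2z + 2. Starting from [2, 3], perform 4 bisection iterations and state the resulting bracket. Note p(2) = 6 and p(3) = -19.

z = 2.5 gives p = -2.375, negative; keep [2, 2.5]
z = 2.25 gives p = 2.703125, positive; keep [2.25, 2.5]
z = 2.375 gives p = 0.404297, positive; keep [2.375, 2.5]
z = 2.4375 gives p = -0.9231, negative; keep [2.375, 2.4375]

[2.375, 2.4375]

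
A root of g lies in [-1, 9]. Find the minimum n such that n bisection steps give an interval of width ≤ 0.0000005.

Width after n steps is 10/2^n. Need 2^n ≥ 10/0.0000005 = 20000000.
2^24 = 16777216 < 20000000 ≤ 2^25 = 33554432, so n = 25.

25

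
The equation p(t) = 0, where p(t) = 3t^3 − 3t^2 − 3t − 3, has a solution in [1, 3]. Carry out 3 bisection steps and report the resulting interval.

[1.75, 2]

m = 2, p(m) = 3 (+); new bracket [1, 2]
m = 1.5, p(m) = -4.125 (−); new bracket [1.5, 2]
m = 1.75, p(m) = -1.359375 (−); new bracket [1.75, 2]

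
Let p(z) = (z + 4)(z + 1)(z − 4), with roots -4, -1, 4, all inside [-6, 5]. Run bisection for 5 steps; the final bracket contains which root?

m = -0.5, p(m) = -7.875 (−); new bracket [-0.5, 5]
m = 2.25, p(m) = -35.546875 (−); new bracket [2.25, 5]
m = 3.625, p(m) = -13.224609 (−); new bracket [3.625, 5]
m = 4.3125, p(m) = 13.8 (+); new bracket [3.625, 4.3125]
m = 3.96875, p(m) = -1.2373 (−); new bracket [3.96875, 4.3125]

4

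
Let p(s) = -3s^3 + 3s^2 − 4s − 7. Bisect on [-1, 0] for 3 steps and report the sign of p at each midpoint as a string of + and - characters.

p(-0.5) = -3.875 < 0, so the root lies in [-1, -0.5]
p(-0.75) = -1.046875 < 0, so the root lies in [-1, -0.75]
p(-0.875) = 0.806641 > 0, so the root lies in [-0.875, -0.75]

--+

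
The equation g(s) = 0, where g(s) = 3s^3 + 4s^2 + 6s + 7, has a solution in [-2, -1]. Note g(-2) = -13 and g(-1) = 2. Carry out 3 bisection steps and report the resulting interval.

g(-1.5) = -3.125 < 0, so the root lies in [-1.5, -1]
g(-1.25) = -0.109375 < 0, so the root lies in [-1.25, -1]
g(-1.125) = 1.041016 > 0, so the root lies in [-1.25, -1.125]

[-1.25, -1.125]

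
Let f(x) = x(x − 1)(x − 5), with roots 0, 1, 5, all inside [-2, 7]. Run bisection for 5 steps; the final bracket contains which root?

midpoint 2.5: f = -9.375 < 0 → [2.5, 7]
midpoint 4.75: f = -4.453125 < 0 → [4.75, 7]
midpoint 5.875: f = 25.060547 > 0 → [4.75, 5.875]
midpoint 5.3125: f = 7.1594 > 0 → [4.75, 5.3125]
midpoint 5.03125: f = 0.6338 > 0 → [4.75, 5.03125]

5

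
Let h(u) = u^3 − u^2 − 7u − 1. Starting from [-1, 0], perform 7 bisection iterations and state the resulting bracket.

midpoint -0.5: h = 2.125 > 0 → [-0.5, 0]
midpoint -0.25: h = 0.671875 > 0 → [-0.25, 0]
midpoint -0.125: h = -0.142578 < 0 → [-0.25, -0.125]
midpoint -0.1875: h = 0.2708 > 0 → [-0.1875, -0.125]
midpoint -0.15625: h = 0.0655 > 0 → [-0.15625, -0.125]
midpoint -0.140625: h = -0.0382 < 0 → [-0.15625, -0.140625]
midpoint -0.1484375: h = 0.0138 > 0 → [-0.1484375, -0.140625]

[-0.1484375, -0.140625]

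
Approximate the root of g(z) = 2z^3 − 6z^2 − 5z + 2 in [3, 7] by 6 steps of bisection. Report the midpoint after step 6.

3.5625

midpoint 5: g = 77 > 0 → [3, 5]
midpoint 4: g = 14 > 0 → [3, 4]
midpoint 3.5: g = -3.25 < 0 → [3.5, 4]
midpoint 3.75: g = 4.3438 > 0 → [3.5, 3.75]
midpoint 3.625: g = 0.3008 > 0 → [3.5, 3.625]
midpoint 3.5625: g = -1.5347 < 0 → [3.5625, 3.625]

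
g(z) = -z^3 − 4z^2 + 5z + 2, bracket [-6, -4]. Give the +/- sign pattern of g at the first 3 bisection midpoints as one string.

+--

midpoint -5: g = 2 > 0 → [-5, -4]
midpoint -4.5: g = -10.375 < 0 → [-5, -4.5]
midpoint -4.75: g = -4.828125 < 0 → [-5, -4.75]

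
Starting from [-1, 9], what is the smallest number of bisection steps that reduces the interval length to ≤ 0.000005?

21

Width after n steps is 10/2^n. Need 2^n ≥ 10/0.000005 = 2000000.
2^20 = 1048576 < 2000000 ≤ 2^21 = 2097152, so n = 21.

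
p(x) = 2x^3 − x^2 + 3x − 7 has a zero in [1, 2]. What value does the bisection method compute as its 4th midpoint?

m = 1.5, p(m) = 2 (+); new bracket [1, 1.5]
m = 1.25, p(m) = -0.90625 (−); new bracket [1.25, 1.5]
m = 1.375, p(m) = 0.433594 (+); new bracket [1.25, 1.375]
m = 1.3125, p(m) = -0.2632 (−); new bracket [1.3125, 1.375]

1.3125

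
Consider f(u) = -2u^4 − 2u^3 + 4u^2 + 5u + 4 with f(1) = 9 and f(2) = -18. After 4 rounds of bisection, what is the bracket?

u = 1.5 gives f = 3.625, positive; keep [1.5, 2]
u = 1.75 gives f = -4.476562, negative; keep [1.5, 1.75]
u = 1.625 gives f = 0.159668, positive; keep [1.625, 1.75]
u = 1.6875 gives f = -2.001, negative; keep [1.625, 1.6875]

[1.625, 1.6875]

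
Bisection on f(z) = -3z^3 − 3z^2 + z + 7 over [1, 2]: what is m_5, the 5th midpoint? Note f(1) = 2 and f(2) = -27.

1.15625

midpoint 1.5: f = -8.375 < 0 → [1, 1.5]
midpoint 1.25: f = -2.296875 < 0 → [1, 1.25]
midpoint 1.125: f = 0.056641 > 0 → [1.125, 1.25]
midpoint 1.1875: f = -1.0667 < 0 → [1.125, 1.1875]
midpoint 1.15625: f = -0.4919 < 0 → [1.125, 1.15625]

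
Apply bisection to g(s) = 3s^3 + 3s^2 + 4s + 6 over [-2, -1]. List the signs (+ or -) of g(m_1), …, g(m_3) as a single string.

--+

g(-1.5) = -3.375 < 0, so the root lies in [-1.5, -1]
g(-1.25) = -0.171875 < 0, so the root lies in [-1.25, -1]
g(-1.125) = 1.025391 > 0, so the root lies in [-1.25, -1.125]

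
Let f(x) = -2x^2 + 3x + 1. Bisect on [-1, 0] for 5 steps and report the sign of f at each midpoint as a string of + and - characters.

-+---

x = -0.5 gives f = -1, negative; keep [-0.5, 0]
x = -0.25 gives f = 0.125, positive; keep [-0.5, -0.25]
x = -0.375 gives f = -0.40625, negative; keep [-0.375, -0.25]
x = -0.3125 gives f = -0.1328, negative; keep [-0.3125, -0.25]
x = -0.28125 gives f = -0.002, negative; keep [-0.28125, -0.25]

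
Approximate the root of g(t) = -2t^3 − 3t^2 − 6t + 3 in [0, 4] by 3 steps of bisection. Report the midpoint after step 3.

0.5

t = 2 gives g = -37, negative; keep [0, 2]
t = 1 gives g = -8, negative; keep [0, 1]
t = 0.5 gives g = -1, negative; keep [0, 0.5]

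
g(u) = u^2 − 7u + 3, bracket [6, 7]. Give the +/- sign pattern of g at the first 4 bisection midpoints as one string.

g(6.5) = -0.25 < 0, so the root lies in [6.5, 7]
g(6.75) = 1.3125 > 0, so the root lies in [6.5, 6.75]
g(6.625) = 0.515625 > 0, so the root lies in [6.5, 6.625]
g(6.5625) = 0.1289 > 0, so the root lies in [6.5, 6.5625]

-+++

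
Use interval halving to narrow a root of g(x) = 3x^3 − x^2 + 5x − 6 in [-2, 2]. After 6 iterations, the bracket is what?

[0.875, 0.9375]

midpoint 0: g = -6 < 0 → [0, 2]
midpoint 1: g = 1 > 0 → [0, 1]
midpoint 0.5: g = -3.375 < 0 → [0.5, 1]
midpoint 0.75: g = -1.5469 < 0 → [0.75, 1]
midpoint 0.875: g = -0.3809 < 0 → [0.875, 1]
midpoint 0.9375: g = 0.2805 > 0 → [0.875, 0.9375]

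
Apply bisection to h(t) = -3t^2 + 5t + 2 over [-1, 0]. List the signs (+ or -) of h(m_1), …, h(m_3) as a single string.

-+-

h(-0.5) = -1.25 < 0, so the root lies in [-0.5, 0]
h(-0.25) = 0.5625 > 0, so the root lies in [-0.5, -0.25]
h(-0.375) = -0.296875 < 0, so the root lies in [-0.375, -0.25]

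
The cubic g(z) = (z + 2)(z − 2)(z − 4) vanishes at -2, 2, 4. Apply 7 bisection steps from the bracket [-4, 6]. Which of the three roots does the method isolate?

z = 1 gives g = 9, positive; keep [-4, 1]
z = -1.5 gives g = 9.625, positive; keep [-4, -1.5]
z = -2.75 gives g = -24.046875, negative; keep [-2.75, -1.5]
z = -2.125 gives g = -3.1582, negative; keep [-2.125, -1.5]
z = -1.8125 gives g = 4.155, positive; keep [-2.125, -1.8125]
z = -1.96875 gives g = 0.7403, positive; keep [-2.125, -1.96875]
z = -2.046875 gives g = -1.1471, negative; keep [-2.046875, -1.96875]

-2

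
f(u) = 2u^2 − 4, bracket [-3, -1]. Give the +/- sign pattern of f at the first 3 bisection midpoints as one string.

++-

u = -2 gives f = 4, positive; keep [-2, -1]
u = -1.5 gives f = 0.5, positive; keep [-1.5, -1]
u = -1.25 gives f = -0.875, negative; keep [-1.5, -1.25]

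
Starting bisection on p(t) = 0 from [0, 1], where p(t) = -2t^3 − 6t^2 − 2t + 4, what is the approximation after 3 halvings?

0.625

m = 0.5, p(m) = 1.25 (+); new bracket [0.5, 1]
m = 0.75, p(m) = -1.71875 (−); new bracket [0.5, 0.75]
m = 0.625, p(m) = -0.082031 (−); new bracket [0.5, 0.625]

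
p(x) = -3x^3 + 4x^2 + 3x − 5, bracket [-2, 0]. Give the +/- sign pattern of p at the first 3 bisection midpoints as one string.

midpoint -1: p = -1 < 0 → [-2, -1]
midpoint -1.5: p = 9.625 > 0 → [-1.5, -1]
midpoint -1.25: p = 3.359375 > 0 → [-1.25, -1]

-++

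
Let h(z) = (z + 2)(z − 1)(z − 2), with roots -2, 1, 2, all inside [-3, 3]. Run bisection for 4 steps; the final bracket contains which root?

-2

m = 0, h(m) = 4 (+); new bracket [-3, 0]
m = -1.5, h(m) = 4.375 (+); new bracket [-3, -1.5]
m = -2.25, h(m) = -3.453125 (−); new bracket [-2.25, -1.5]
m = -1.875, h(m) = 1.3926 (+); new bracket [-2.25, -1.875]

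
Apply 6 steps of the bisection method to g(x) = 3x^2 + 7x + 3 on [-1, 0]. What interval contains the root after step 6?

x = -0.5 gives g = 0.25, positive; keep [-1, -0.5]
x = -0.75 gives g = -0.5625, negative; keep [-0.75, -0.5]
x = -0.625 gives g = -0.203125, negative; keep [-0.625, -0.5]
x = -0.5625 gives g = 0.0117, positive; keep [-0.625, -0.5625]
x = -0.59375 gives g = -0.0986, negative; keep [-0.59375, -0.5625]
x = -0.578125 gives g = -0.0442, negative; keep [-0.578125, -0.5625]

[-0.578125, -0.5625]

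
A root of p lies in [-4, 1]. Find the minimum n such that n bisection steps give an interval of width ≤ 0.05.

Width after n steps is 5/2^n. Need 2^n ≥ 5/0.05 = 100.
2^6 = 64 < 100 ≤ 2^7 = 128, so n = 7.

7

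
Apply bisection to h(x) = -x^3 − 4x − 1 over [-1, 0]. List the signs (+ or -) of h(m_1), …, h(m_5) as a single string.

++---

h(-0.5) = 1.125 > 0, so the root lies in [-0.5, 0]
h(-0.25) = 0.015625 > 0, so the root lies in [-0.25, 0]
h(-0.125) = -0.498047 < 0, so the root lies in [-0.25, -0.125]
h(-0.1875) = -0.2434 < 0, so the root lies in [-0.25, -0.1875]
h(-0.21875) = -0.1145 < 0, so the root lies in [-0.25, -0.21875]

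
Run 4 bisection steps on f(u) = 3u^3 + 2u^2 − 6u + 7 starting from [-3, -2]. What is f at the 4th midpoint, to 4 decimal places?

midpoint -2.5: f = -12.375 < 0 → [-2.5, -2]
midpoint -2.25: f = -3.546875 < 0 → [-2.25, -2]
midpoint -2.125: f = -0.005859 < 0 → [-2.125, -2]
midpoint -2.0625: f = 1.5618 > 0 → [-2.125, -2.0625]

1.5618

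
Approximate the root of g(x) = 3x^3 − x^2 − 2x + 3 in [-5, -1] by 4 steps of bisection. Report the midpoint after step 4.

-1.25

g(-3) = -81 < 0, so the root lies in [-3, -1]
g(-2) = -21 < 0, so the root lies in [-2, -1]
g(-1.5) = -6.375 < 0, so the root lies in [-1.5, -1]
g(-1.25) = -1.9219 < 0, so the root lies in [-1.25, -1]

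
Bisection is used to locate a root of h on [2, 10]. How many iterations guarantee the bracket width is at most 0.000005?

21

Width after n steps is 8/2^n. Need 2^n ≥ 8/0.000005 = 1600000.
2^20 = 1048576 < 1600000 ≤ 2^21 = 2097152, so n = 21.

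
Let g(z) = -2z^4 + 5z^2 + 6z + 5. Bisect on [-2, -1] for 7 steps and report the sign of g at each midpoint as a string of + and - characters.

m = -1.5, g(m) = -2.875 (−); new bracket [-1.5, -1]
m = -1.25, g(m) = 0.429688 (+); new bracket [-1.5, -1.25]
m = -1.375, g(m) = -0.945801 (−); new bracket [-1.375, -1.25]
m = -1.3125, g(m) = -0.1968 (−); new bracket [-1.3125, -1.25]
m = -1.28125, g(m) = 0.1308 (+); new bracket [-1.3125, -1.28125]
m = -1.296875, g(m) = -0.0293 (−); new bracket [-1.296875, -1.28125]
m = -1.2890625, g(m) = 0.0517 (+); new bracket [-1.296875, -1.2890625]

-+--+-+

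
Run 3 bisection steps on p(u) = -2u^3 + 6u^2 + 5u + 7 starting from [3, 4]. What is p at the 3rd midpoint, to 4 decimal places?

m = 3.5, p(m) = 12.25 (+); new bracket [3.5, 4]
m = 3.75, p(m) = 4.65625 (+); new bracket [3.75, 4]
m = 3.875, p(m) = 0.097656 (+); new bracket [3.875, 4]

0.0977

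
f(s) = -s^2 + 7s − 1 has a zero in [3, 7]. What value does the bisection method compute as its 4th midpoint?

6.75

f(5) = 9 > 0, so the root lies in [5, 7]
f(6) = 5 > 0, so the root lies in [6, 7]
f(6.5) = 2.25 > 0, so the root lies in [6.5, 7]
f(6.75) = 0.6875 > 0, so the root lies in [6.75, 7]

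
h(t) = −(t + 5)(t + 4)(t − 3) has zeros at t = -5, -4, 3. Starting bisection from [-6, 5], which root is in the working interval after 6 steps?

3

m = -0.5, h(m) = 55.125 (+); new bracket [-0.5, 5]
m = 2.25, h(m) = 33.984375 (+); new bracket [2.25, 5]
m = 3.625, h(m) = -41.103516 (−); new bracket [2.25, 3.625]
m = 2.9375, h(m) = 3.4417 (+); new bracket [2.9375, 3.625]
m = 3.28125, h(m) = -16.9588 (−); new bracket [2.9375, 3.28125]
m = 3.109375, h(m) = -6.3058 (−); new bracket [2.9375, 3.109375]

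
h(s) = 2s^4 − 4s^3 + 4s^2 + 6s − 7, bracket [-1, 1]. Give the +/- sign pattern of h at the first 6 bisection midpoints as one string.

midpoint 0: h = -7 < 0 → [0, 1]
midpoint 0.5: h = -3.375 < 0 → [0.5, 1]
midpoint 0.75: h = -1.304688 < 0 → [0.75, 1]
midpoint 0.875: h = -0.1948 < 0 → [0.875, 1]
midpoint 0.9375: h = 0.3897 > 0 → [0.875, 0.9375]
midpoint 0.90625: h = 0.0945 > 0 → [0.875, 0.90625]

----++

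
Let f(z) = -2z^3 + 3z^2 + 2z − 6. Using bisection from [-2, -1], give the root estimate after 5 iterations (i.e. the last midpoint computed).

m = -1.5, f(m) = 4.5 (+); new bracket [-1.5, -1]
m = -1.25, f(m) = 0.09375 (+); new bracket [-1.25, -1]
m = -1.125, f(m) = -1.605469 (−); new bracket [-1.25, -1.125]
m = -1.1875, f(m) = -0.7954 (−); new bracket [-1.25, -1.1875]
m = -1.21875, f(m) = -0.3609 (−); new bracket [-1.25, -1.21875]

-1.21875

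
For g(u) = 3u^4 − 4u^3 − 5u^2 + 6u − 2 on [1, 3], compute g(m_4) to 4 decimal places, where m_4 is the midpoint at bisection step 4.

2.3835

m = 2, g(m) = 6 (+); new bracket [1, 2]
m = 1.5, g(m) = -2.5625 (−); new bracket [1.5, 2]
m = 1.75, g(m) = -0.113281 (−); new bracket [1.75, 2]
m = 1.875, g(m) = 2.3835 (+); new bracket [1.75, 1.875]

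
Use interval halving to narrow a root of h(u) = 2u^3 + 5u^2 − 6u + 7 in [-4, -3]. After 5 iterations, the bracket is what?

midpoint -3.5: h = 3.5 > 0 → [-4, -3.5]
midpoint -3.75: h = -5.65625 < 0 → [-3.75, -3.5]
midpoint -3.625: h = -0.816406 < 0 → [-3.625, -3.5]
midpoint -3.5625: h = 1.4058 > 0 → [-3.625, -3.5625]
midpoint -3.59375: h = 0.3109 > 0 → [-3.625, -3.59375]

[-3.625, -3.59375]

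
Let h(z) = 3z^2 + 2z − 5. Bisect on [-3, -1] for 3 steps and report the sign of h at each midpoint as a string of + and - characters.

+-+

h(-2) = 3 > 0, so the root lies in [-2, -1]
h(-1.5) = -1.25 < 0, so the root lies in [-2, -1.5]
h(-1.75) = 0.6875 > 0, so the root lies in [-1.75, -1.5]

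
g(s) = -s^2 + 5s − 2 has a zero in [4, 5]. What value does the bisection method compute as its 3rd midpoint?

4.625

g(4.5) = 0.25 > 0, so the root lies in [4.5, 5]
g(4.75) = -0.8125 < 0, so the root lies in [4.5, 4.75]
g(4.625) = -0.265625 < 0, so the root lies in [4.5, 4.625]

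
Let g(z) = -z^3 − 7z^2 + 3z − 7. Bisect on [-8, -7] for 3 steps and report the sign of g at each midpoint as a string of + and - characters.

m = -7.5, g(m) = -1.375 (−); new bracket [-8, -7.5]
m = -7.75, g(m) = 14.796875 (+); new bracket [-7.75, -7.5]
m = -7.625, g(m) = 6.462891 (+); new bracket [-7.625, -7.5]

-++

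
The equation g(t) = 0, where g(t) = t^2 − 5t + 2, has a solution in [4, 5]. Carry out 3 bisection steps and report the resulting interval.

t = 4.5 gives g = -0.25, negative; keep [4.5, 5]
t = 4.75 gives g = 0.8125, positive; keep [4.5, 4.75]
t = 4.625 gives g = 0.265625, positive; keep [4.5, 4.625]

[4.5, 4.625]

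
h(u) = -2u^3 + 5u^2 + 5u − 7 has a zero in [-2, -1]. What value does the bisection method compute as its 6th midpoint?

h(-1.5) = 3.5 > 0, so the root lies in [-1.5, -1]
h(-1.25) = -1.53125 < 0, so the root lies in [-1.5, -1.25]
h(-1.375) = 0.777344 > 0, so the root lies in [-1.375, -1.25]
h(-1.3125) = -0.4272 < 0, so the root lies in [-1.375, -1.3125]
h(-1.34375) = 0.1623 > 0, so the root lies in [-1.34375, -1.3125]
h(-1.328125) = -0.1356 < 0, so the root lies in [-1.34375, -1.328125]

-1.328125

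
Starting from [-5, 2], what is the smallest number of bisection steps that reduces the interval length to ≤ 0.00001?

20

Width after n steps is 7/2^n. Need 2^n ≥ 7/0.00001 = 700000.
2^19 = 524288 < 700000 ≤ 2^20 = 1048576, so n = 20.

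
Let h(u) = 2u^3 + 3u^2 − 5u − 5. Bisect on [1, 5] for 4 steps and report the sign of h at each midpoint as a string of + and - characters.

+++-

m = 3, h(m) = 61 (+); new bracket [1, 3]
m = 2, h(m) = 13 (+); new bracket [1, 2]
m = 1.5, h(m) = 1 (+); new bracket [1, 1.5]
m = 1.25, h(m) = -2.6562 (−); new bracket [1.25, 1.5]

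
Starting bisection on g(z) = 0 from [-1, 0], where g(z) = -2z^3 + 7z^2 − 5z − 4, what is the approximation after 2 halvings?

z = -0.5 gives g = 0.5, positive; keep [-0.5, 0]
z = -0.25 gives g = -2.28125, negative; keep [-0.5, -0.25]

-0.25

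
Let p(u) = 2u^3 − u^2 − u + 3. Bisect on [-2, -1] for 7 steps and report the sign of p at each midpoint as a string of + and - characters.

--+----

p(-1.5) = -4.5 < 0, so the root lies in [-1.5, -1]
p(-1.25) = -1.21875 < 0, so the root lies in [-1.25, -1]
p(-1.125) = 0.011719 > 0, so the root lies in [-1.25, -1.125]
p(-1.1875) = -0.5718 < 0, so the root lies in [-1.1875, -1.125]
p(-1.15625) = -0.2723 < 0, so the root lies in [-1.15625, -1.125]
p(-1.140625) = -0.1284 < 0, so the root lies in [-1.140625, -1.125]
p(-1.1328125) = -0.0578 < 0, so the root lies in [-1.1328125, -1.125]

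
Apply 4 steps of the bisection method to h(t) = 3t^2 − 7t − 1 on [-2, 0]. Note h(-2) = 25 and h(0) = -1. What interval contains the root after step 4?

[-0.25, -0.125]

t = -1 gives h = 9, positive; keep [-1, 0]
t = -0.5 gives h = 3.25, positive; keep [-0.5, 0]
t = -0.25 gives h = 0.9375, positive; keep [-0.25, 0]
t = -0.125 gives h = -0.0781, negative; keep [-0.25, -0.125]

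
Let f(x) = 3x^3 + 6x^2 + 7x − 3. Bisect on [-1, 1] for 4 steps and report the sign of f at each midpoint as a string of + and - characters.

f(0) = -3 < 0, so the root lies in [0, 1]
f(0.5) = 2.375 > 0, so the root lies in [0, 0.5]
f(0.25) = -0.828125 < 0, so the root lies in [0.25, 0.5]
f(0.375) = 0.627 > 0, so the root lies in [0.25, 0.375]

-+-+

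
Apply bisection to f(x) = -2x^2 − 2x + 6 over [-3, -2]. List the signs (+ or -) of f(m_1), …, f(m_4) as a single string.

x = -2.5 gives f = -1.5, negative; keep [-2.5, -2]
x = -2.25 gives f = 0.375, positive; keep [-2.5, -2.25]
x = -2.375 gives f = -0.53125, negative; keep [-2.375, -2.25]
x = -2.3125 gives f = -0.0703, negative; keep [-2.3125, -2.25]

-+--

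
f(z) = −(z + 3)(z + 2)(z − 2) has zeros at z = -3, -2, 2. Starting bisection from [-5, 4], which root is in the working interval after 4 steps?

z = -0.5 gives f = 9.375, positive; keep [-0.5, 4]
z = 1.75 gives f = 4.453125, positive; keep [1.75, 4]
z = 2.875 gives f = -25.060547, negative; keep [1.75, 2.875]
z = 2.3125 gives f = -7.1594, negative; keep [1.75, 2.3125]

2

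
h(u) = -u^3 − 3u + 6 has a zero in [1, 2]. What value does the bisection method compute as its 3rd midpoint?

1.375

m = 1.5, h(m) = -1.875 (−); new bracket [1, 1.5]
m = 1.25, h(m) = 0.296875 (+); new bracket [1.25, 1.5]
m = 1.375, h(m) = -0.724609 (−); new bracket [1.25, 1.375]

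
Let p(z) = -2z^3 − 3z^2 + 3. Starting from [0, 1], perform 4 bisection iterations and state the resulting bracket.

[0.75, 0.8125]

m = 0.5, p(m) = 2 (+); new bracket [0.5, 1]
m = 0.75, p(m) = 0.46875 (+); new bracket [0.75, 1]
m = 0.875, p(m) = -0.636719 (−); new bracket [0.75, 0.875]
m = 0.8125, p(m) = -0.0532 (−); new bracket [0.75, 0.8125]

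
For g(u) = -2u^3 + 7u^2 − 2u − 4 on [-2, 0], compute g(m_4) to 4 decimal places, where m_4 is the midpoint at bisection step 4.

0.4727

g(-1) = 7 > 0, so the root lies in [-1, 0]
g(-0.5) = -1 < 0, so the root lies in [-1, -0.5]
g(-0.75) = 2.28125 > 0, so the root lies in [-0.75, -0.5]
g(-0.625) = 0.4727 > 0, so the root lies in [-0.625, -0.5]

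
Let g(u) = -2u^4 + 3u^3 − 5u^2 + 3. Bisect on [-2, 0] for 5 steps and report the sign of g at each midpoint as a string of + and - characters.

-+-+-

midpoint -1: g = -7 < 0 → [-1, 0]
midpoint -0.5: g = 1.25 > 0 → [-1, -0.5]
midpoint -0.75: g = -1.710938 < 0 → [-0.75, -0.5]
midpoint -0.625: g = 0.0093 > 0 → [-0.75, -0.625]
midpoint -0.6875: g = -0.7849 < 0 → [-0.6875, -0.625]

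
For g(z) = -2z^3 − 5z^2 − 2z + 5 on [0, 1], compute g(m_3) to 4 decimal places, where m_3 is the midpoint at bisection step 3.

midpoint 0.5: g = 2.5 > 0 → [0.5, 1]
midpoint 0.75: g = -0.15625 < 0 → [0.5, 0.75]
midpoint 0.625: g = 1.308594 > 0 → [0.625, 0.75]

1.3086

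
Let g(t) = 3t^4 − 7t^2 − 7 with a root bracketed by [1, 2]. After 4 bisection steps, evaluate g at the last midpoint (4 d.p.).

2.3807

midpoint 1.5: g = -7.5625 < 0 → [1.5, 2]
midpoint 1.75: g = -0.300781 < 0 → [1.75, 2]
midpoint 1.875: g = 5.469482 > 0 → [1.75, 1.875]
midpoint 1.8125: g = 2.3807 > 0 → [1.75, 1.8125]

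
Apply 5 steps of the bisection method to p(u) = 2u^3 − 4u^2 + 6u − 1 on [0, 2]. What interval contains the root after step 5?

[0.1875, 0.25]

m = 1, p(m) = 3 (+); new bracket [0, 1]
m = 0.5, p(m) = 1.25 (+); new bracket [0, 0.5]
m = 0.25, p(m) = 0.28125 (+); new bracket [0, 0.25]
m = 0.125, p(m) = -0.3086 (−); new bracket [0.125, 0.25]
m = 0.1875, p(m) = -0.0024 (−); new bracket [0.1875, 0.25]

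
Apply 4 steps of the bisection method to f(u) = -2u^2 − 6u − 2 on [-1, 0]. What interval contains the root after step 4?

u = -0.5 gives f = 0.5, positive; keep [-0.5, 0]
u = -0.25 gives f = -0.625, negative; keep [-0.5, -0.25]
u = -0.375 gives f = -0.03125, negative; keep [-0.5, -0.375]
u = -0.4375 gives f = 0.2422, positive; keep [-0.4375, -0.375]

[-0.4375, -0.375]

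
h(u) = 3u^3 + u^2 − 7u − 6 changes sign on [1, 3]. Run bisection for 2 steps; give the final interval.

[1.5, 2]

h(2) = 8 > 0, so the root lies in [1, 2]
h(1.5) = -4.125 < 0, so the root lies in [1.5, 2]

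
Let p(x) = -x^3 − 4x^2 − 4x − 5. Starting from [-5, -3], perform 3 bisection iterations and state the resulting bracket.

[-3.25, -3]

m = -4, p(m) = 11 (+); new bracket [-4, -3]
m = -3.5, p(m) = 2.875 (+); new bracket [-3.5, -3]
m = -3.25, p(m) = 0.078125 (+); new bracket [-3.25, -3]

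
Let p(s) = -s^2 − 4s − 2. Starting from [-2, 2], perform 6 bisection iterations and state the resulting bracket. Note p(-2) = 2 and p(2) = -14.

[-0.625, -0.5625]

midpoint 0: p = -2 < 0 → [-2, 0]
midpoint -1: p = 1 > 0 → [-1, 0]
midpoint -0.5: p = -0.25 < 0 → [-1, -0.5]
midpoint -0.75: p = 0.4375 > 0 → [-0.75, -0.5]
midpoint -0.625: p = 0.1094 > 0 → [-0.625, -0.5]
midpoint -0.5625: p = -0.0664 < 0 → [-0.625, -0.5625]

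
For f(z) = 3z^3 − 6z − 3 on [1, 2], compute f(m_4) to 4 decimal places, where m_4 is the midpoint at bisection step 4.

-0.9309

m = 1.5, f(m) = -1.875 (−); new bracket [1.5, 2]
m = 1.75, f(m) = 2.578125 (+); new bracket [1.5, 1.75]
m = 1.625, f(m) = 0.123047 (+); new bracket [1.5, 1.625]
m = 1.5625, f(m) = -0.9309 (−); new bracket [1.5625, 1.625]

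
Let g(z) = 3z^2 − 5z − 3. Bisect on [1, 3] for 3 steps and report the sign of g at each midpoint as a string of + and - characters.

m = 2, g(m) = -1 (−); new bracket [2, 3]
m = 2.5, g(m) = 3.25 (+); new bracket [2, 2.5]
m = 2.25, g(m) = 0.9375 (+); new bracket [2, 2.25]

-++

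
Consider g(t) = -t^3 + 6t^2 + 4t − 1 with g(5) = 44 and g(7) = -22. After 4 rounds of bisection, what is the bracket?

[6.5, 6.625]

midpoint 6: g = 23 > 0 → [6, 7]
midpoint 6.5: g = 3.875 > 0 → [6.5, 7]
midpoint 6.75: g = -8.171875 < 0 → [6.5, 6.75]
midpoint 6.625: g = -1.9316 < 0 → [6.5, 6.625]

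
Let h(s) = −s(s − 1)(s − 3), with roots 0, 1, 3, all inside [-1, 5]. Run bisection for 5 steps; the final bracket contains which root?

m = 2, h(m) = 2 (+); new bracket [2, 5]
m = 3.5, h(m) = -4.375 (−); new bracket [2, 3.5]
m = 2.75, h(m) = 1.203125 (+); new bracket [2.75, 3.5]
m = 3.125, h(m) = -0.8301 (−); new bracket [2.75, 3.125]
m = 2.9375, h(m) = 0.3557 (+); new bracket [2.9375, 3.125]

3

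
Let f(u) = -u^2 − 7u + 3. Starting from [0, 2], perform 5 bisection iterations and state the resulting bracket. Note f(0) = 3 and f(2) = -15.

m = 1, f(m) = -5 (−); new bracket [0, 1]
m = 0.5, f(m) = -0.75 (−); new bracket [0, 0.5]
m = 0.25, f(m) = 1.1875 (+); new bracket [0.25, 0.5]
m = 0.375, f(m) = 0.2344 (+); new bracket [0.375, 0.5]
m = 0.4375, f(m) = -0.2539 (−); new bracket [0.375, 0.4375]

[0.375, 0.4375]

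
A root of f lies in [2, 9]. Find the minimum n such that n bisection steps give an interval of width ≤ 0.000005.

Width after n steps is 7/2^n. Need 2^n ≥ 7/0.000005 = 1400000.
2^20 = 1048576 < 1400000 ≤ 2^21 = 2097152, so n = 21.

21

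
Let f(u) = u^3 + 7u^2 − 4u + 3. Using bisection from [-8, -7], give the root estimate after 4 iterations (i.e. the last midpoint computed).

-7.5625

m = -7.5, f(m) = 4.875 (+); new bracket [-8, -7.5]
m = -7.75, f(m) = -11.046875 (−); new bracket [-7.75, -7.5]
m = -7.625, f(m) = -2.837891 (−); new bracket [-7.625, -7.5]
m = -7.5625, f(m) = 1.0798 (+); new bracket [-7.625, -7.5625]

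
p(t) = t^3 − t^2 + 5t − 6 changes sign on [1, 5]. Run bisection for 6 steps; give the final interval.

[1.125, 1.1875]

midpoint 3: p = 27 > 0 → [1, 3]
midpoint 2: p = 8 > 0 → [1, 2]
midpoint 1.5: p = 2.625 > 0 → [1, 1.5]
midpoint 1.25: p = 0.6406 > 0 → [1, 1.25]
midpoint 1.125: p = -0.2168 < 0 → [1.125, 1.25]
midpoint 1.1875: p = 0.2019 > 0 → [1.125, 1.1875]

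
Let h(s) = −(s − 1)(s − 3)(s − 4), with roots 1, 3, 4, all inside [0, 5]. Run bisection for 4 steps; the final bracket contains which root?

midpoint 2.5: h = -1.125 < 0 → [0, 2.5]
midpoint 1.25: h = -1.203125 < 0 → [0, 1.25]
midpoint 0.625: h = 3.005859 > 0 → [0.625, 1.25]
midpoint 0.9375: h = 0.3948 > 0 → [0.9375, 1.25]

1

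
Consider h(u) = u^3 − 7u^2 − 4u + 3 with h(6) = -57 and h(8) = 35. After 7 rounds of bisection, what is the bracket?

u = 7 gives h = -25, negative; keep [7, 8]
u = 7.5 gives h = 1.125, positive; keep [7, 7.5]
u = 7.25 gives h = -12.859375, negative; keep [7.25, 7.5]
u = 7.375 gives h = -6.1035, negative; keep [7.375, 7.5]
u = 7.4375 gives h = -2.5491, negative; keep [7.4375, 7.5]
u = 7.46875 gives h = -0.7271, negative; keep [7.46875, 7.5]
u = 7.484375 gives h = 0.1952, positive; keep [7.46875, 7.484375]

[7.46875, 7.484375]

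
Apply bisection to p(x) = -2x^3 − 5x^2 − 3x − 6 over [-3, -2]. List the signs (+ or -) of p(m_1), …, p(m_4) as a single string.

+--+

midpoint -2.5: p = 1.5 > 0 → [-2.5, -2]
midpoint -2.25: p = -1.78125 < 0 → [-2.5, -2.25]
midpoint -2.375: p = -0.285156 < 0 → [-2.5, -2.375]
midpoint -2.4375: p = 0.5698 > 0 → [-2.4375, -2.375]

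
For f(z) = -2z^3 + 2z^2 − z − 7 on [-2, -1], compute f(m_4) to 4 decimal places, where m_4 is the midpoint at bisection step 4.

z = -1.5 gives f = 5.75, positive; keep [-1.5, -1]
z = -1.25 gives f = 1.28125, positive; keep [-1.25, -1]
z = -1.125 gives f = -0.496094, negative; keep [-1.25, -1.125]
z = -1.1875 gives f = 0.3569, positive; keep [-1.1875, -1.125]

0.3569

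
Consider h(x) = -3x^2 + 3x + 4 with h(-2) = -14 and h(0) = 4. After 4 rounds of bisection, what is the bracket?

x = -1 gives h = -2, negative; keep [-1, 0]
x = -0.5 gives h = 1.75, positive; keep [-1, -0.5]
x = -0.75 gives h = 0.0625, positive; keep [-1, -0.75]
x = -0.875 gives h = -0.9219, negative; keep [-0.875, -0.75]

[-0.875, -0.75]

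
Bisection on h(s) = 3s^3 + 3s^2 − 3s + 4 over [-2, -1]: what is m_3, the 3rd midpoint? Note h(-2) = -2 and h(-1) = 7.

s = -1.5 gives h = 5.125, positive; keep [-2, -1.5]
s = -1.75 gives h = 2.359375, positive; keep [-2, -1.75]
s = -1.875 gives h = 0.396484, positive; keep [-2, -1.875]

-1.875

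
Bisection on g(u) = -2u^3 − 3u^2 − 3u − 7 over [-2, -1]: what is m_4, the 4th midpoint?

-1.8125

u = -1.5 gives g = -2.5, negative; keep [-2, -1.5]
u = -1.75 gives g = -0.21875, negative; keep [-2, -1.75]
u = -1.875 gives g = 1.261719, positive; keep [-1.875, -1.75]
u = -1.8125 gives g = 0.4907, positive; keep [-1.8125, -1.75]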